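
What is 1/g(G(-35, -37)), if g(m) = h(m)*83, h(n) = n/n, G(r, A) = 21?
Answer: 1/83 ≈ 0.012048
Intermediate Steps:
h(n) = 1
g(m) = 83 (g(m) = 1*83 = 83)
1/g(G(-35, -37)) = 1/83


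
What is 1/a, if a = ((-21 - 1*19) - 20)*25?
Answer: -1/1500 ≈ -0.00066667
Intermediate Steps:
a = -1500 (a = ((-21 - 19) - 20)*25 = (-40 - 20)*25 = -60*25 = -1500)
1/a = 1/(-1500) = -1/1500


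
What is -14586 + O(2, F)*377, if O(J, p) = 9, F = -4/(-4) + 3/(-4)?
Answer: -11193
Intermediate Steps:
F = 1/4 (F = -4*(-1/4) + 3*(-1/4) = 1 - 3/4 = 1/4 ≈ 0.25000)
-14586 + O(2, F)*377 = -14586 + 9*377 = -14586 + 3393 = -11193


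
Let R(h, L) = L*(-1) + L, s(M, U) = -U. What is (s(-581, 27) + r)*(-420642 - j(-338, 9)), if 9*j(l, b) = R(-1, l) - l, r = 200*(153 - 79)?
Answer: -55932291668/9 ≈ -6.2147e+9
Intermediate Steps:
R(h, L) = 0 (R(h, L) = -L + L = 0)
r = 14800 (r = 200*74 = 14800)
j(l, b) = -l/9 (j(l, b) = (0 - l)/9 = (-l)/9 = -l/9)
(s(-581, 27) + r)*(-420642 - j(-338, 9)) = (-1*27 + 14800)*(-420642 - (-1)*(-338)/9) = (-27 + 14800)*(-420642 - 1*338/9) = 14773*(-420642 - 338/9) = 14773*(-3786116/9) = -55932291668/9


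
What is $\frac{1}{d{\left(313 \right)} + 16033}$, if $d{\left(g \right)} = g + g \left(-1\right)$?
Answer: $\frac{1}{16033} \approx 6.2371 \cdot 10^{-5}$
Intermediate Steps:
$d{\left(g \right)} = 0$ ($d{\left(g \right)} = g - g = 0$)
$\frac{1}{d{\left(313 \right)} + 16033} = \frac{1}{0 + 16033} = \frac{1}{16033}$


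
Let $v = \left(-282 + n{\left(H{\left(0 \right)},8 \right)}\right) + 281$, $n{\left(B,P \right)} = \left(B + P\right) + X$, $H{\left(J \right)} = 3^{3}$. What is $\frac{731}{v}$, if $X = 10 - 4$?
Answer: $\frac{731}{40} \approx 18.275$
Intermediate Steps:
$H{\left(J \right)} = 27$
$X = 6$
$n{\left(B,P \right)} = 6 + B + P$ ($n{\left(B,P \right)} = \left(B + P\right) + 6 = 6 + B + P$)
$v = 40$ ($v = \left(-282 + \left(6 + 27 + 8\right)\right) + 281 = \left(-282 + 41\right) + 281 = -241 + 281 = 40$)
$\frac{731}{v} = \frac{731}{40}$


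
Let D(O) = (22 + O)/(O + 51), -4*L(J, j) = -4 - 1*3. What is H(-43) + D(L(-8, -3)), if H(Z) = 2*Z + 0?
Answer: -18051/211 ≈ -85.550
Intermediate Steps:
H(Z) = 2*Z
L(J, j) = 7/4 (L(J, j) = -(-4 - 1*3)/4 = -(-4 - 3)/4 = -¼*(-7) = 7/4)
D(O) = (22 + O)/(51 + O)
H(-43) + D(L(-8, -3)) = 2*(-43) + (22 + 7/4)/(51 + 7/4) = -86 + (95/4)/(211/4) = -86 + (4/211)*(95/4) = -86 + 95/211 = -18051/211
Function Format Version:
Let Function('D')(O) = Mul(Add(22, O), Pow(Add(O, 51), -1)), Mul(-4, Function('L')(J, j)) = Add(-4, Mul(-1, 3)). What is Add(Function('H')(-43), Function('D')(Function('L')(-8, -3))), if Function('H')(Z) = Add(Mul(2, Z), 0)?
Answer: Rational(-18051, 211) ≈ -85.550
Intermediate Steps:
Function('H')(Z) = Mul(2, Z)
Function('L')(J, j) = Rational(7, 4) (Function('L')(J, j) = Mul(Rational(-1, 4), Add(-4, Mul(-1, 3))) = Mul(Rational(-1, 4), Add(-4, -3)) = Mul(Rational(-1, 4), -7) = Rational(7, 4))
Function('D')(O) = Mul(Pow(Add(51, O), -1), Add(22, O)) (Function('D')(O) = Mul(Add(22, O), Pow(Add(51, O), -1)) = Mul(Pow(Add(51, O), -1), Add(22, O)))
Add(Function('H')(-43), Function('D')(Function('L')(-8, -3))) = Add(Mul(2, -43), Mul(Pow(Add(51, Rational(7, 4)), -1), Add(22, Rational(7, 4)))) = Add(-86, Mul(Pow(Rational(211, 4), -1), Rational(95, 4))) = Add(-86, Mul(Rational(4, 211), Rational(95, 4))) = Add(-86, Rational(95, 211)) = Rational(-18051, 211)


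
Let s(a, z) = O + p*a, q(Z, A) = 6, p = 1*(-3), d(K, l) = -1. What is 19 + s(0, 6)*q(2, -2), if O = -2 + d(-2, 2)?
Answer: 1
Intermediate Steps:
p = -3
O = -3 (O = -2 - 1 = -3)
s(a, z) = -3 - 3*a
19 + s(0, 6)*q(2, -2) = 19 + (-3 - 3*0)*6 = 19 + (-3 + 0)*6 = 19 - 3*6 = 19 - 18 = 1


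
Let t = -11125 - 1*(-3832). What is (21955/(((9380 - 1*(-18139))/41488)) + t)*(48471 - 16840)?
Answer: 22463481308963/27519 ≈ 8.1629e+8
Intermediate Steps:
t = -7293 (t = -11125 + 3832 = -7293)
(21955/(((9380 - 1*(-18139))/41488)) + t)*(48471 - 16840) = (21955/(((9380 - 1*(-18139))/41488)) - 7293)*(48471 - 16840) = (21955/(((9380 + 18139)*(1/41488))) - 7293)*31631 = (21955/((27519*(1/41488))) - 7293)*31631 = (21955/(27519/41488) - 7293)*31631 = (21955*(41488/27519) - 7293)*31631 = (910869040/27519 - 7293)*31631 = (710172973/27519)*31631 = 22463481308963/27519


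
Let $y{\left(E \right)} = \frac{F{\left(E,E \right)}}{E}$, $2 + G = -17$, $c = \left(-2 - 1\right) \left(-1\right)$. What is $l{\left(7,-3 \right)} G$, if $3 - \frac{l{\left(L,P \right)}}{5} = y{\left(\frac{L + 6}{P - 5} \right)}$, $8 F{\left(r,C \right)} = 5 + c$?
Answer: $- \frac{4465}{13} \approx -343.46$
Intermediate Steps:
$c = 3$ ($c = \left(-3\right) \left(-1\right) = 3$)
$G = -19$ ($G = -2 - 17 = -19$)
$F{\left(r,C \right)} = 1$ ($F{\left(r,C \right)} = \frac{5 + 3}{8} = \frac{1}{8} \cdot 8 = 1$)
$y{\left(E \right)} = \frac{1}{E}$ ($y{\left(E \right)} = 1 \frac{1}{E} = \frac{1}{E}$)
$l{\left(L,P \right)} = 15 - \frac{5 \left(-5 + P\right)}{6 + L}$ ($l{\left(L,P \right)} = 15 - \frac{5}{\left(L + 6\right) \frac{1}{P - 5}} = 15 - \frac{5}{\left(6 + L\right) \frac{1}{-5 + P}} = 15 - \frac{5}{\frac{1}{-5 + P} \left(6 + L\right)} = 15 - 5 \frac{-5 + P}{6 + L} = 15 - \frac{5 \left(-5 + P\right)}{6 + L}$)
$l{\left(7,-3 \right)} G = \frac{5 \left(23 - -3 + 3 \cdot 7\right)}{6 + 7} \left(-19\right) = \frac{5 \left(23 + 3 + 21\right)}{13} \left(-19\right) = 5 \cdot \frac{1}{13} \cdot 47 \left(-19\right) = \frac{235}{13} \left(-19\right) = - \frac{4465}{13}$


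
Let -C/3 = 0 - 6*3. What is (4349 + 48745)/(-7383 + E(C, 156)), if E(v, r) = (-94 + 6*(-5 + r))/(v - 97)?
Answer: -2283042/318281 ≈ -7.1730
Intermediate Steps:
C = 54 (C = -3*(0 - 6*3) = -3*(0 - 18) = -3*(-18) = 54)
E(v, r) = (-124 + 6*r)/(-97 + v) (E(v, r) = (-94 + (-30 + 6*r))/(-97 + v) = (-124 + 6*r)/(-97 + v))
(4349 + 48745)/(-7383 + E(C, 156)) = (4349 + 48745)/(-7383 + 2*(-62 + 3*156)/(-97 + 54)) = 53094/(-7383 + 2*(-62 + 468)/(-43)) = 53094/(-7383 + 2*(-1/43)*406) = 53094/(-7383 - 812/43) = 53094/(-318281/43) = 53094*(-43/318281) = -2283042/318281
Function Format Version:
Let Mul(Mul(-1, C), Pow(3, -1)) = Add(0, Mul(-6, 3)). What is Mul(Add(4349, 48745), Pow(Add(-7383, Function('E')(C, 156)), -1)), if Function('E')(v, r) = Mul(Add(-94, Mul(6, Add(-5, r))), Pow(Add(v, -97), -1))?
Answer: Rational(-2283042, 318281) ≈ -7.1730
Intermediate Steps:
C = 54 (C = Mul(-3, Add(0, Mul(-6, 3))) = Mul(-3, Add(0, -18)) = Mul(-3, -18) = 54)
Function('E')(v, r) = Mul(Pow(Add(-97, v), -1), Add(-124, Mul(6, r))) (Function('E')(v, r) = Mul(Add(-94, Add(-30, Mul(6, r))), Pow(Add(-97, v), -1)) = Mul(Add(-124, Mul(6, r)), Pow(Add(-97, v), -1)) = Mul(Pow(Add(-97, v), -1), Add(-124, Mul(6, r))))
Mul(Add(4349, 48745), Pow(Add(-7383, Function('E')(C, 156)), -1)) = Mul(Add(4349, 48745), Pow(Add(-7383, Mul(2, Pow(Add(-97, 54), -1), Add(-62, Mul(3, 156)))), -1)) = Mul(53094, Pow(Add(-7383, Mul(2, Pow(-43, -1), Add(-62, 468))), -1)) = Mul(53094, Pow(Add(-7383, Mul(2, Rational(-1, 43), 406)), -1)) = Mul(53094, Pow(Add(-7383, Rational(-812, 43)), -1)) = Mul(53094, Pow(Rational(-318281, 43), -1)) = Mul(53094, Rational(-43, 318281)) = Rational(-2283042, 318281)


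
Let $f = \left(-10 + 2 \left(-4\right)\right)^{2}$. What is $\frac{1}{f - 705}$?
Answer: $- \frac{1}{381} \approx -0.0026247$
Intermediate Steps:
$f = 324$ ($f = \left(-10 - 8\right)^{2} = \left(-18\right)^{2} = 324$)
$\frac{1}{f - 705} = \frac{1}{324 - 705} = \frac{1}{-381} = - \frac{1}{381}$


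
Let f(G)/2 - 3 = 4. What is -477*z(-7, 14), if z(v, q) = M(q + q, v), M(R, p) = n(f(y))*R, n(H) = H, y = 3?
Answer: -186984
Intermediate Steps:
f(G) = 14 (f(G) = 6 + 2*4 = 6 + 8 = 14)
M(R, p) = 14*R
z(v, q) = 28*q (z(v, q) = 14*(q + q) = 14*(2*q) = 28*q)
-477*z(-7, 14) = -13356*14 = -477*392 = -186984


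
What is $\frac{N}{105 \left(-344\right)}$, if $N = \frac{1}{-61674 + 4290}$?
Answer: $\frac{1}{2072710080} \approx 4.8246 \cdot 10^{-10}$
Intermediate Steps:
$N = - \frac{1}{57384}$ ($N = \frac{1}{-57384} = - \frac{1}{57384} \approx -1.7426 \cdot 10^{-5}$)
$\frac{N}{105 \left(-344\right)} = - \frac{1}{57384 \cdot 105 \left(-344\right)} = - \frac{1}{57384 \left(-36120\right)} = \left(- \frac{1}{57384}\right) \left(- \frac{1}{36120}\right) = \frac{1}{2072710080}$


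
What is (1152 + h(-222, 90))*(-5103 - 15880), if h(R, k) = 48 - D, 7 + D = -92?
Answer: -27256917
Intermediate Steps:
D = -99 (D = -7 - 92 = -99)
h(R, k) = 147 (h(R, k) = 48 - 1*(-99) = 48 + 99 = 147)
(1152 + h(-222, 90))*(-5103 - 15880) = (1152 + 147)*(-5103 - 15880) = 1299*(-20983) = -27256917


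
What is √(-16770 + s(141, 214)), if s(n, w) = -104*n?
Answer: 13*I*√186 ≈ 177.3*I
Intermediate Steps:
√(-16770 + s(141, 214)) = √(-16770 - 104*141) = √(-16770 - 14664) = √(-31434) = 13*I*√186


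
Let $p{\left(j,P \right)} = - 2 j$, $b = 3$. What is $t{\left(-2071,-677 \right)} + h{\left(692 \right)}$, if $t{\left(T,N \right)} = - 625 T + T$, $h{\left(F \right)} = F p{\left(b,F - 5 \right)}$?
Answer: $1288152$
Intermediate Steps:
$h{\left(F \right)} = - 6 F$ ($h{\left(F \right)} = F \left(\left(-2\right) 3\right) = F \left(-6\right) = - 6 F$)
$t{\left(T,N \right)} = - 624 T$
$t{\left(-2071,-677 \right)} + h{\left(692 \right)} = \left(-624\right) \left(-2071\right) - 4152 = 1292304 - 4152 = 1288152$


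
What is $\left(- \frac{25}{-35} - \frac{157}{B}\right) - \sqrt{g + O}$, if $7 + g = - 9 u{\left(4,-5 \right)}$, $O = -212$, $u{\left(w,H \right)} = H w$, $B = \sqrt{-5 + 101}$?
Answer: $\frac{5}{7} - \frac{157 \sqrt{6}}{24} - i \sqrt{39} \approx -15.309 - 6.245 i$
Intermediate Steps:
$B = 4 \sqrt{6}$ ($B = \sqrt{96} = 4 \sqrt{6} \approx 9.798$)
$g = 173$ ($g = -7 - 9 \left(\left(-5\right) 4\right) = -7 - -180 = -7 + 180 = 173$)
$\left(- \frac{25}{-35} - \frac{157}{B}\right) - \sqrt{g + O} = \left(- \frac{25}{-35} - \frac{157}{4 \sqrt{6}}\right) - \sqrt{173 - 212} = \left(\left(-25\right) \left(- \frac{1}{35}\right) - 157 \frac{\sqrt{6}}{24}\right) - \sqrt{-39} = \left(\frac{5}{7} - \frac{157 \sqrt{6}}{24}\right) - i \sqrt{39} = \frac{5}{7} - \frac{157 \sqrt{6}}{24} - i \sqrt{39}$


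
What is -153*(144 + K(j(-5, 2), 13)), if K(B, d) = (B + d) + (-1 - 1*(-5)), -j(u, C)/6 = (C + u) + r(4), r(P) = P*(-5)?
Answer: -45747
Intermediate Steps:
r(P) = -5*P
j(u, C) = 120 - 6*C - 6*u (j(u, C) = -6*((C + u) - 5*4) = -6*((C + u) - 20) = -6*(-20 + C + u) = 120 - 6*C - 6*u)
K(B, d) = 4 + B + d (K(B, d) = (B + d) + (-1 + 5) = (B + d) + 4 = 4 + B + d)
-153*(144 + K(j(-5, 2), 13)) = -153*(144 + (4 + (120 - 6*2 - 6*(-5)) + 13)) = -153*(144 + (4 + (120 - 12 + 30) + 13)) = -153*(144 + (4 + 138 + 13)) = -153*(144 + 155) = -153*299 = -45747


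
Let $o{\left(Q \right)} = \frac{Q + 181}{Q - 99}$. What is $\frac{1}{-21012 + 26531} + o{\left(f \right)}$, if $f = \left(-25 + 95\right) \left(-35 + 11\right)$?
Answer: $\frac{8274760}{9818301} \approx 0.84279$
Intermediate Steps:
$f = -1680$ ($f = 70 \left(-24\right) = -1680$)
$o{\left(Q \right)} = \frac{181 + Q}{-99 + Q}$
$\frac{1}{-21012 + 26531} + o{\left(f \right)} = \frac{1}{-21012 + 26531} + \frac{181 - 1680}{-99 - 1680} = \frac{1}{5519} + \frac{1}{-1779} \left(-1499\right) = \frac{1}{5519} - - \frac{1499}{1779} = \frac{1}{5519} + \frac{1499}{1779} = \frac{8274760}{9818301}$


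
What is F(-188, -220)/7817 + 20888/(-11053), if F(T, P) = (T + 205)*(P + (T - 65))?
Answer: -36022667/12343043 ≈ -2.9185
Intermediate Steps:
F(T, P) = (205 + T)*(-65 + P + T) (F(T, P) = (205 + T)*(P + (-65 + T)) = (205 + T)*(-65 + P + T))
F(-188, -220)/7817 + 20888/(-11053) = (-13325 + (-188)**2 + 140*(-188) + 205*(-220) - 220*(-188))/7817 + 20888/(-11053) = (-13325 + 35344 - 26320 - 45100 + 41360)*(1/7817) + 20888*(-1/11053) = -8041*1/7817 - 2984/1579 = -8041/7817 - 2984/1579 = -36022667/12343043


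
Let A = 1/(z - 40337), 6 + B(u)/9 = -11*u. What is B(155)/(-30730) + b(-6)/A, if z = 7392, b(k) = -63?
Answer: 63781205949/30730 ≈ 2.0755e+6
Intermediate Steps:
B(u) = -54 - 99*u (B(u) = -54 + 9*(-11*u) = -54 - 99*u)
A = -1/32945 (A = 1/(7392 - 40337) = 1/(-32945) = -1/32945 ≈ -3.0354e-5)
B(155)/(-30730) + b(-6)/A = (-54 - 99*155)/(-30730) - 63/(-1/32945) = (-54 - 15345)*(-1/30730) - 63*(-32945) = -15399*(-1/30730) + 2075535 = 15399/30730 + 2075535 = 63781205949/30730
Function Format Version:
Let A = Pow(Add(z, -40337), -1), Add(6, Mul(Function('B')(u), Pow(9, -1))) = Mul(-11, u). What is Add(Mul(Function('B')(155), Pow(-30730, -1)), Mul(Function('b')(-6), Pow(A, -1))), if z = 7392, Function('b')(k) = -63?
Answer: Rational(63781205949, 30730) ≈ 2.0755e+6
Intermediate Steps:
Function('B')(u) = Add(-54, Mul(-99, u)) (Function('B')(u) = Add(-54, Mul(9, Mul(-11, u))) = Add(-54, Mul(-99, u)))
A = Rational(-1, 32945) (A = Pow(Add(7392, -40337), -1) = Pow(-32945, -1) = Rational(-1, 32945) ≈ -3.0354e-5)
Add(Mul(Function('B')(155), Pow(-30730, -1)), Mul(Function('b')(-6), Pow(A, -1))) = Add(Mul(Add(-54, Mul(-99, 155)), Pow(-30730, -1)), Mul(-63, Pow(Rational(-1, 32945), -1))) = Add(Mul(Add(-54, -15345), Rational(-1, 30730)), Mul(-63, -32945)) = Add(Mul(-15399, Rational(-1, 30730)), 2075535) = Add(Rational(15399, 30730), 2075535) = Rational(63781205949, 30730)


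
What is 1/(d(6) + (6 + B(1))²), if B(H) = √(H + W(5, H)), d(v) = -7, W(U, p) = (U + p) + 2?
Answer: 1/74 ≈ 0.013514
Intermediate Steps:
W(U, p) = 2 + U + p
B(H) = √(7 + 2*H) (B(H) = √(H + (2 + 5 + H)) = √(H + (7 + H)) = √(7 + 2*H))
1/(d(6) + (6 + B(1))²) = 1/(-7 + (6 + √(7 + 2*1))²) = 1/(-7 + (6 + √(7 + 2))²) = 1/(-7 + (6 + √9)²) = 1/(-7 + (6 + 3)²) = 1/(-7 + 9²) = 1/(-7 + 81) = 1/74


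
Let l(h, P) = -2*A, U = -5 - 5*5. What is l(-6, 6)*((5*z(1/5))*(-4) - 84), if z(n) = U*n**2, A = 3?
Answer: 360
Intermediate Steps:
U = -30 (U = -5 - 25 = -30)
l(h, P) = -6 (l(h, P) = -2*3 = -6)
z(n) = -30*n**2
l(-6, 6)*((5*z(1/5))*(-4) - 84) = -6*((5*(-30*(1/5)**2))*(-4) - 84) = -6*((5*(-30*1/25))*(-4) - 84) = -6*((5*(-6/5))*(-4) - 84) = -6*(-6*(-4) - 84) = -6*(24 - 84) = -6*(-60) = 360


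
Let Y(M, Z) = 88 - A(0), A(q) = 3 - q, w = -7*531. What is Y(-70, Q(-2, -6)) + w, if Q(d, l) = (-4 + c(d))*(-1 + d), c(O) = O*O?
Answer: -3632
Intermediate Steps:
c(O) = O²
w = -3717
Q(d, l) = (-1 + d)*(-4 + d²) (Q(d, l) = (-4 + d²)*(-1 + d) = (-1 + d)*(-4 + d²))
Y(M, Z) = 85 (Y(M, Z) = 88 - (3 - 1*0) = 88 - (3 + 0) = 88 - 1*3 = 88 - 3 = 85)
Y(-70, Q(-2, -6)) + w = 85 - 3717 = -3632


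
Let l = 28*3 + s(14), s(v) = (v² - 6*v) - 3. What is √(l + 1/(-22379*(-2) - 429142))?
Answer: √445561782666/48048 ≈ 13.892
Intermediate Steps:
s(v) = -3 + v² - 6*v
l = 193 (l = 28*3 + (-3 + 14² - 6*14) = 84 + (-3 + 196 - 84) = 84 + 109 = 193)
√(l + 1/(-22379*(-2) - 429142)) = √(193 + 1/(-22379*(-2) - 429142)) = √(193 + 1/(44758 - 429142)) = √(193 + 1/(-384384)) = √(193 - 1/384384) = √(74186111/384384) = √445561782666/48048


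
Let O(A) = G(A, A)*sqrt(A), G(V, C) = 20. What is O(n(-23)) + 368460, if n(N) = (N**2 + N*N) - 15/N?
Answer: 368460 + 20*sqrt(560027)/23 ≈ 3.6911e+5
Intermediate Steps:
n(N) = -15/N + 2*N**2 (n(N) = (N**2 + N**2) - 15/N = 2*N**2 - 15/N = -15/N + 2*N**2)
O(A) = 20*sqrt(A)
O(n(-23)) + 368460 = 20*sqrt((-15 + 2*(-23)**3)/(-23)) + 368460 = 20*sqrt(-(-15 + 2*(-12167))/23) + 368460 = 20*sqrt(-(-15 - 24334)/23) + 368460 = 20*sqrt(-1/23*(-24349)) + 368460 = 20*sqrt(24349/23) + 368460 = 20*(sqrt(560027)/23) + 368460 = 20*sqrt(560027)/23 + 368460 = 368460 + 20*sqrt(560027)/23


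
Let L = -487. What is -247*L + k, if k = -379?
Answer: 119910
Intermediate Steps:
-247*L + k = -247*(-487) - 379 = 120289 - 379 = 119910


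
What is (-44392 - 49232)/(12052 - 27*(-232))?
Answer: -23406/4579 ≈ -5.1116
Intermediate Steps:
(-44392 - 49232)/(12052 - 27*(-232)) = -93624/(12052 + 6264) = -93624/18316 = -93624*1/18316 = -23406/4579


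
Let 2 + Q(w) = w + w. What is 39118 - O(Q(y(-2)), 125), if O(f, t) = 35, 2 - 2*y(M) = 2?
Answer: 39083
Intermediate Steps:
y(M) = 0 (y(M) = 1 - ½*2 = 1 - 1 = 0)
Q(w) = -2 + 2*w (Q(w) = -2 + (w + w) = -2 + 2*w)
39118 - O(Q(y(-2)), 125) = 39118 - 1*35 = 39118 - 35 = 39083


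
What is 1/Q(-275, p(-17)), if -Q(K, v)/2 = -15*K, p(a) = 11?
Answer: -1/8250 ≈ -0.00012121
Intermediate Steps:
Q(K, v) = 30*K (Q(K, v) = -(-30)*K = 30*K)
1/Q(-275, p(-17)) = 1/(30*(-275)) = 1/(-8250) = -1/8250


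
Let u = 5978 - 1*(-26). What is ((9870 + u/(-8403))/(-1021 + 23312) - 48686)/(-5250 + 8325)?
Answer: -9119353705672/575982164475 ≈ -15.833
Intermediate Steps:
u = 6004 (u = 5978 + 26 = 6004)
((9870 + u/(-8403))/(-1021 + 23312) - 48686)/(-5250 + 8325) = ((9870 + 6004/(-8403))/(-1021 + 23312) - 48686)/(-5250 + 8325) = ((9870 + 6004*(-1/8403))/22291 - 48686)/3075 = ((9870 - 6004/8403)*(1/22291) - 48686)*(1/3075) = ((82931606/8403)*(1/22291) - 48686)*(1/3075) = (82931606/187311273 - 48686)*(1/3075) = -9119353705672/187311273*1/3075 = -9119353705672/575982164475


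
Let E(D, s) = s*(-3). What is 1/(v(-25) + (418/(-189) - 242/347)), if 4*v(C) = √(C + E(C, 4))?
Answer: -200194993152/741518360389 - 17204519556*I*√37/741518360389 ≈ -0.26998 - 0.14113*I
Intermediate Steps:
E(D, s) = -3*s
v(C) = √(-12 + C)/4 (v(C) = √(C - 3*4)/4 = √(C - 12)/4 = √(-12 + C)/4)
1/(v(-25) + (418/(-189) - 242/347)) = 1/(√(-12 - 25)/4 + (418/(-189) - 242/347)) = 1/(√(-37)/4 + (418*(-1/189) - 242*1/347)) = 1/((I*√37)/4 + (-418/189 - 242/347)) = 1/(I*√37/4 - 190784/65583) = 1/(-190784/65583 + I*√37/4)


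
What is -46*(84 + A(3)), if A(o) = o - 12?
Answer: -3450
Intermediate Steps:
A(o) = -12 + o
-46*(84 + A(3)) = -46*(84 + (-12 + 3)) = -46*(84 - 9) = -46*75 = -3450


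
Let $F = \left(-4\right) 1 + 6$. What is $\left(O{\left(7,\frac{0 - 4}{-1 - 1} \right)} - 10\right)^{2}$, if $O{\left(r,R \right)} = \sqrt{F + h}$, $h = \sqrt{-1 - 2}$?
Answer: $\left(10 - \sqrt{2 + i \sqrt{3}}\right)^{2} \approx 71.518 - 9.6324 i$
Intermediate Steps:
$h = i \sqrt{3}$ ($h = \sqrt{-3} = i \sqrt{3} \approx 1.732 i$)
$F = 2$ ($F = -4 + 6 = 2$)
$O{\left(r,R \right)} = \sqrt{2 + i \sqrt{3}}$
$\left(O{\left(7,\frac{0 - 4}{-1 - 1} \right)} - 10\right)^{2} = \left(\sqrt{2 + i \sqrt{3}} - 10\right)^{2} = \left(-10 + \sqrt{2 + i \sqrt{3}}\right)^{2}$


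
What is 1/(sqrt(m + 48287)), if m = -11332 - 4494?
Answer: sqrt(32461)/32461 ≈ 0.0055503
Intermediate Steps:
m = -15826
1/(sqrt(m + 48287)) = 1/(sqrt(-15826 + 48287)) = 1/(sqrt(32461)) = sqrt(32461)/32461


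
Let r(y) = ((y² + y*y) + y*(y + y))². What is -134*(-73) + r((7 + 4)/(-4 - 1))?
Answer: 6348006/625 ≈ 10157.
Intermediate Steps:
r(y) = 16*y⁴ (r(y) = ((y² + y²) + y*(2*y))² = (2*y² + 2*y²)² = (4*y²)² = 16*y⁴)
-134*(-73) + r((7 + 4)/(-4 - 1)) = -134*(-73) + 16*((7 + 4)/(-4 - 1))⁴ = 9782 + 16*(11/(-5))⁴ = 9782 + 16*(11*(-⅕))⁴ = 9782 + 16*(-11/5)⁴ = 9782 + 16*(14641/625) = 9782 + 234256/625 = 6348006/625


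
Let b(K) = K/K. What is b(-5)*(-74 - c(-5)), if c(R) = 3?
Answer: -77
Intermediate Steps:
b(K) = 1
b(-5)*(-74 - c(-5)) = 1*(-74 - 1*3) = 1*(-74 - 3) = 1*(-77) = -77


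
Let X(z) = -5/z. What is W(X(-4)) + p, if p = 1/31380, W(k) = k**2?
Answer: 196129/125520 ≈ 1.5625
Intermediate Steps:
p = 1/31380 ≈ 3.1867e-5
W(X(-4)) + p = (-5/(-4))**2 + 1/31380 = (-5*(-1/4))**2 + 1/31380 = (5/4)**2 + 1/31380 = 25/16 + 1/31380 = 196129/125520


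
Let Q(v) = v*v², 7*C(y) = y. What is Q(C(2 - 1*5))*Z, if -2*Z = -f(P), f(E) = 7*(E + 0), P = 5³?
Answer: -3375/98 ≈ -34.439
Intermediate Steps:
C(y) = y/7
Q(v) = v³
P = 125
f(E) = 7*E
Z = 875/2 (Z = -(-1)*7*125/2 = -(-1)*875/2 = -½*(-875) = 875/2 ≈ 437.50)
Q(C(2 - 1*5))*Z = ((2 - 1*5)/7)³*(875/2) = ((2 - 5)/7)³*(875/2) = ((⅐)*(-3))³*(875/2) = (-3/7)³*(875/2) = -27/343*875/2 = -3375/98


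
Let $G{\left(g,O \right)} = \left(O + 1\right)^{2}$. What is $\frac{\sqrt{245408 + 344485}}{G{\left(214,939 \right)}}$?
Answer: $\frac{\sqrt{589893}}{883600} \approx 0.00086922$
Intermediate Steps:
$G{\left(g,O \right)} = \left(1 + O\right)^{2}$
$\frac{\sqrt{245408 + 344485}}{G{\left(214,939 \right)}} = \frac{\sqrt{245408 + 344485}}{\left(1 + 939\right)^{2}} = \frac{\sqrt{589893}}{940^{2}} = \frac{\sqrt{589893}}{883600}$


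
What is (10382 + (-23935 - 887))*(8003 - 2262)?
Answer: -82900040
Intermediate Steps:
(10382 + (-23935 - 887))*(8003 - 2262) = (10382 - 24822)*5741 = -14440*5741 = -82900040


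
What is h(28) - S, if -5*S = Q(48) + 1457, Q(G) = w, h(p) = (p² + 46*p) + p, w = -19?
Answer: 11938/5 ≈ 2387.6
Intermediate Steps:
h(p) = p² + 47*p
Q(G) = -19
S = -1438/5 (S = -(-19 + 1457)/5 = -⅕*1438 = -1438/5 ≈ -287.60)
h(28) - S = 28*(47 + 28) - 1*(-1438/5) = 28*75 + 1438/5 = 2100 + 1438/5 = 11938/5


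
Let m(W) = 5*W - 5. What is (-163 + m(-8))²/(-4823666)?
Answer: -21632/2411833 ≈ -0.0089691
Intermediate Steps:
m(W) = -5 + 5*W
(-163 + m(-8))²/(-4823666) = (-163 + (-5 + 5*(-8)))²/(-4823666) = (-163 + (-5 - 40))²*(-1/4823666) = (-163 - 45)²*(-1/4823666) = (-208)²*(-1/4823666) = 43264*(-1/4823666) = -21632/2411833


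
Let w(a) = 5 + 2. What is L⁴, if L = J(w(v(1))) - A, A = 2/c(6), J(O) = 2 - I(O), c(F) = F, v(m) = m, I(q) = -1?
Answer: 4096/81 ≈ 50.568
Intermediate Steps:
w(a) = 7
J(O) = 3 (J(O) = 2 - 1*(-1) = 2 + 1 = 3)
A = ⅓ (A = 2/6 = 2*(⅙) = ⅓ ≈ 0.33333)
L = 8/3 (L = 3 - 1*⅓ = 3 - ⅓ = 8/3 ≈ 2.6667)
L⁴ = (8/3)⁴ = 4096/81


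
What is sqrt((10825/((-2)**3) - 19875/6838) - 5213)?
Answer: I*sqrt(1228625520538)/13676 ≈ 81.05*I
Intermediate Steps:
sqrt((10825/((-2)**3) - 19875/6838) - 5213) = sqrt((10825/(-8) - 19875*1/6838) - 5213) = sqrt((10825*(-1/8) - 19875/6838) - 5213) = sqrt((-10825/8 - 19875/6838) - 5213) = sqrt(-37090175/27352 - 5213) = sqrt(-179676151/27352) = I*sqrt(1228625520538)/13676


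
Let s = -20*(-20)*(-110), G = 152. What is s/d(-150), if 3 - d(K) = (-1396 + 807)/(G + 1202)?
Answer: -59576000/4651 ≈ -12809.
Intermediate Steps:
d(K) = 4651/1354 (d(K) = 3 - (-1396 + 807)/(152 + 1202) = 3 - (-589)/1354 = 3 - 1*(-589/1354) = 3 + 589/1354 = 4651/1354)
s = -44000 (s = 400*(-110) = -44000)
s/d(-150) = -44000/4651/1354 = -44000*1354/4651 = -59576000/4651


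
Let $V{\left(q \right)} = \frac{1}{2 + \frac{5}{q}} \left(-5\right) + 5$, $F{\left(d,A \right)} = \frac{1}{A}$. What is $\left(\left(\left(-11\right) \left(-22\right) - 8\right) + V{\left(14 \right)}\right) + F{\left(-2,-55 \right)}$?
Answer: $\frac{39082}{165} \approx 236.86$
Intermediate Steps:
$V{\left(q \right)} = 5 - \frac{5}{2 + \frac{5}{q}}$ ($V{\left(q \right)} = - \frac{5}{2 + \frac{5}{q}} + 5 = 5 - \frac{5}{2 + \frac{5}{q}}$)
$\left(\left(\left(-11\right) \left(-22\right) - 8\right) + V{\left(14 \right)}\right) + F{\left(-2,-55 \right)} = \left(\left(\left(-11\right) \left(-22\right) - 8\right) + \frac{5 \left(5 + 14\right)}{5 + 2 \cdot 14}\right) + \frac{1}{-55} = \left(\left(242 - 8\right) + 5 \frac{1}{5 + 28} \cdot 19\right) - \frac{1}{55} = \left(234 + 5 \cdot \frac{1}{33} \cdot 19\right) - \frac{1}{55} = \left(234 + \frac{95}{33}\right) - \frac{1}{55} = \frac{7817}{33} - \frac{1}{55} = \frac{39082}{165}$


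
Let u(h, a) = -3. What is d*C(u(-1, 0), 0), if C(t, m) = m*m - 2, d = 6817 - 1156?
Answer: -11322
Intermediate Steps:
d = 5661
C(t, m) = -2 + m² (C(t, m) = m² - 2 = -2 + m²)
d*C(u(-1, 0), 0) = 5661*(-2 + 0²) = 5661*(-2 + 0) = 5661*(-2) = -11322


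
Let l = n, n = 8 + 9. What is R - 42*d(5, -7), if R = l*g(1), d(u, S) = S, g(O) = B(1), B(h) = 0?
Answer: 294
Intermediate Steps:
n = 17
g(O) = 0
l = 17
R = 0 (R = 17*0 = 0)
R - 42*d(5, -7) = 0 - 42*(-7) = 0 + 294 = 294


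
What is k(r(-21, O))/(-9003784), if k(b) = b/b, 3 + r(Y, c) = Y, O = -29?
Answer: -1/9003784 ≈ -1.1106e-7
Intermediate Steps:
r(Y, c) = -3 + Y
k(b) = 1
k(r(-21, O))/(-9003784) = 1/(-9003784) = 1*(-1/9003784) = -1/9003784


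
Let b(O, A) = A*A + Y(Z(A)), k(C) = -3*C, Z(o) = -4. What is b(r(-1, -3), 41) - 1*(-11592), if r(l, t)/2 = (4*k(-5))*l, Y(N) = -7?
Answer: 13266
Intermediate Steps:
r(l, t) = 120*l (r(l, t) = 2*((4*(-3*(-5)))*l) = 2*((4*15)*l) = 2*(60*l) = 120*l)
b(O, A) = -7 + A² (b(O, A) = A*A - 7 = A² - 7 = -7 + A²)
b(r(-1, -3), 41) - 1*(-11592) = (-7 + 41²) - 1*(-11592) = (-7 + 1681) + 11592 = 1674 + 11592 = 13266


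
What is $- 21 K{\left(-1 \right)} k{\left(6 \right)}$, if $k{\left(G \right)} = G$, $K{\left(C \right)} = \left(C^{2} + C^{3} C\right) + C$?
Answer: $-126$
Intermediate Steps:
$K{\left(C \right)} = C + C^{2} + C^{4}$ ($K{\left(C \right)} = \left(C^{2} + C^{4}\right) + C = C + C^{2} + C^{4}$)
$- 21 K{\left(-1 \right)} k{\left(6 \right)} = - 21 \left(- (1 - 1 + \left(-1\right)^{3})\right) 6 = - 21 \left(- (1 - 1 - 1)\right) 6 = - 21 \left(\left(-1\right) \left(-1\right)\right) 6 = \left(-21\right) 1 \cdot 6 = \left(-21\right) 6 = -126$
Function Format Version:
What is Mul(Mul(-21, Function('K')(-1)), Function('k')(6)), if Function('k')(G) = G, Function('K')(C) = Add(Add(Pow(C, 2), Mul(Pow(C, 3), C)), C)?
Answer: -126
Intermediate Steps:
Function('K')(C) = Add(C, Pow(C, 2), Pow(C, 4)) (Function('K')(C) = Add(Add(Pow(C, 2), Pow(C, 4)), C) = Add(C, Pow(C, 2), Pow(C, 4)))
Mul(Mul(-21, Function('K')(-1)), Function('k')(6)) = Mul(Mul(-21, Mul(-1, Add(1, -1, Pow(-1, 3)))), 6) = Mul(Mul(-21, Mul(-1, Add(1, -1, -1))), 6) = Mul(Mul(-21, Mul(-1, -1)), 6) = Mul(Mul(-21, 1), 6) = Mul(-21, 6) = -126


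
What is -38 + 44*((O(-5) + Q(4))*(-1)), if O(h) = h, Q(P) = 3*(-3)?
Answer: 578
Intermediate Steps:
Q(P) = -9
-38 + 44*((O(-5) + Q(4))*(-1)) = -38 + 44*((-5 - 9)*(-1)) = -38 + 44*(-14*(-1)) = -38 + 44*14 = -38 + 616 = 578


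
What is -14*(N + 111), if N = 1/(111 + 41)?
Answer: -118111/76 ≈ -1554.1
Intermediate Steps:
N = 1/152 ≈ 0.0065789
-14*(N + 111) = -14*(1/152 + 111) = -14*16873/152 = -118111/76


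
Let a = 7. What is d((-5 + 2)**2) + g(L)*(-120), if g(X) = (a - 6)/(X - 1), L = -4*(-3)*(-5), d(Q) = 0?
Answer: 120/61 ≈ 1.9672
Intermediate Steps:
L = -60 (L = 12*(-5) = -60)
g(X) = 1/(-1 + X) (g(X) = (7 - 6)/(X - 1) = 1/(-1 + X))
d((-5 + 2)**2) + g(L)*(-120) = 0 - 120/(-1 - 60) = 0 - 120/(-61) = 0 - 1/61*(-120) = 0 + 120/61 = 120/61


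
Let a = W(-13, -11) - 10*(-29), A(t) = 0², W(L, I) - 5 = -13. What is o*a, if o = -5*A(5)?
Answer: 0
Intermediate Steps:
W(L, I) = -8 (W(L, I) = 5 - 13 = -8)
A(t) = 0
o = 0 (o = -5*0 = 0)
a = 282 (a = -8 - 10*(-29) = -8 + 290 = 282)
o*a = 0*282 = 0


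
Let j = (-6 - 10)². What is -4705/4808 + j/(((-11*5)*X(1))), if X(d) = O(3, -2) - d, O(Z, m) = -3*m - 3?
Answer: -874199/264440 ≈ -3.3059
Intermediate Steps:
j = 256 (j = (-16)² = 256)
O(Z, m) = -3 - 3*m
X(d) = 3 - d (X(d) = (-3 - 3*(-2)) - d = (-3 + 6) - d = 3 - d)
-4705/4808 + j/(((-11*5)*X(1))) = -4705/4808 + 256/(((-11*5)*(3 - 1*1))) = -4705*1/4808 + 256/((-55*(3 - 1))) = -4705/4808 + 256/((-55*2)) = -4705/4808 + 256/(-110) = -4705/4808 + 256*(-1/110) = -4705/4808 - 128/55 = -874199/264440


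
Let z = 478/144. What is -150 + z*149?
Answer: 24811/72 ≈ 344.60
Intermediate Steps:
z = 239/72 (z = 478*(1/144) = 239/72 ≈ 3.3194)
-150 + z*149 = -150 + (239/72)*149 = -150 + 35611/72 = 24811/72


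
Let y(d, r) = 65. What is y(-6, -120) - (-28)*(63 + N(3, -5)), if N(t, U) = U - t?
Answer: 1605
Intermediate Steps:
y(-6, -120) - (-28)*(63 + N(3, -5)) = 65 - (-28)*(63 + (-5 - 1*3)) = 65 - (-28)*(63 + (-5 - 3)) = 65 - (-28)*(63 - 8) = 65 - (-28)*55 = 65 - 1*(-1540) = 65 + 1540 = 1605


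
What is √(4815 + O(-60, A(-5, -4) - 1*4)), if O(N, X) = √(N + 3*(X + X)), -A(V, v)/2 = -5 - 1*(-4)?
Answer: √(4815 + 6*I*√2) ≈ 69.39 + 0.0611*I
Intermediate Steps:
A(V, v) = 2 (A(V, v) = -2*(-5 - 1*(-4)) = -2*(-5 + 4) = -2*(-1) = 2)
O(N, X) = √(N + 6*X) (O(N, X) = √(N + 3*(2*X)) = √(N + 6*X))
√(4815 + O(-60, A(-5, -4) - 1*4)) = √(4815 + √(-60 + 6*(2 - 1*4))) = √(4815 + √(-60 + 6*(2 - 4))) = √(4815 + √(-60 + 6*(-2))) = √(4815 + √(-60 - 12)) = √(4815 + √(-72)) = √(4815 + 6*I*√2)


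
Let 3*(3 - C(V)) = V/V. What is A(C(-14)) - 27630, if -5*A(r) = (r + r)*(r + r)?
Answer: -1243606/45 ≈ -27636.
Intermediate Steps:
C(V) = 8/3 (C(V) = 3 - V/(3*V) = 3 - ⅓*1 = 3 - ⅓ = 8/3)
A(r) = -4*r²/5 (A(r) = -(r + r)*(r + r)/5 = -2*r*2*r/5 = -4*r²/5)
A(C(-14)) - 27630 = -4*(8/3)²/5 - 27630 = -⅘*64/9 - 27630 = -256/45 - 27630 = -1243606/45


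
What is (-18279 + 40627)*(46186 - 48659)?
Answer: -55266604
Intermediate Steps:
(-18279 + 40627)*(46186 - 48659) = 22348*(-2473) = -55266604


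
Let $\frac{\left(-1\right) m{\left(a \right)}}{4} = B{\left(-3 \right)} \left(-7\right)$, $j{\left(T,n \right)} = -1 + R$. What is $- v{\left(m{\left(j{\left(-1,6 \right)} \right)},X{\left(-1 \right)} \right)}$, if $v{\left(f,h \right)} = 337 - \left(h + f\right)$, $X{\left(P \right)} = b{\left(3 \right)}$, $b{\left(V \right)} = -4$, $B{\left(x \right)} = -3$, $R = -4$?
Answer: $-425$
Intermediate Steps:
$j{\left(T,n \right)} = -5$ ($j{\left(T,n \right)} = -1 - 4 = -5$)
$X{\left(P \right)} = -4$
$m{\left(a \right)} = -84$ ($m{\left(a \right)} = - 4 \left(\left(-3\right) \left(-7\right)\right) = \left(-4\right) 21 = -84$)
$v{\left(f,h \right)} = 337 - f - h$ ($v{\left(f,h \right)} = 337 - \left(f + h\right) = 337 - f - h$)
$- v{\left(m{\left(j{\left(-1,6 \right)} \right)},X{\left(-1 \right)} \right)} = - (337 - -84 - -4) = - (337 + 84 + 4) = \left(-1\right) 425 = -425$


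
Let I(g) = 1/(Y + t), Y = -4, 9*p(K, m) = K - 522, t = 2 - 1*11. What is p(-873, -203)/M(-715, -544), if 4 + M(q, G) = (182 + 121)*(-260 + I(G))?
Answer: 403/204899 ≈ 0.0019668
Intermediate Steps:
t = -9 (t = 2 - 11 = -9)
p(K, m) = -58 + K/9 (p(K, m) = (K - 522)/9 = (-522 + K)/9 = -58 + K/9)
I(g) = -1/13 (I(g) = 1/(-4 - 9) = 1/(-13) = -1/13)
M(q, G) = -1024495/13 (M(q, G) = -4 + (182 + 121)*(-260 - 1/13) = -4 + 303*(-3381/13) = -4 - 1024443/13 = -1024495/13)
p(-873, -203)/M(-715, -544) = (-58 + (1/9)*(-873))/(-1024495/13) = (-58 - 97)*(-13/1024495) = -155*(-13/1024495) = 403/204899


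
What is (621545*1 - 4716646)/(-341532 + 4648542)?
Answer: -4095101/4307010 ≈ -0.95080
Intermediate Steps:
(621545*1 - 4716646)/(-341532 + 4648542) = (621545 - 4716646)/4307010 = -4095101*1/4307010 = -4095101/4307010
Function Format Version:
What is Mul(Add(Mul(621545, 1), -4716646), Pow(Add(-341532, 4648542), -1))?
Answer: Rational(-4095101, 4307010) ≈ -0.95080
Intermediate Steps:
Mul(Add(Mul(621545, 1), -4716646), Pow(Add(-341532, 4648542), -1)) = Mul(Add(621545, -4716646), Pow(4307010, -1)) = Mul(-4095101, Rational(1, 4307010)) = Rational(-4095101, 4307010)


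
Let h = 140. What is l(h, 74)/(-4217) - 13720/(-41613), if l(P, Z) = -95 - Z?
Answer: 64889837/175482021 ≈ 0.36978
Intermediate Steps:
l(h, 74)/(-4217) - 13720/(-41613) = (-95 - 1*74)/(-4217) - 13720/(-41613) = (-95 - 74)*(-1/4217) - 13720*(-1/41613) = -169*(-1/4217) + 13720/41613 = 169/4217 + 13720/41613 = 64889837/175482021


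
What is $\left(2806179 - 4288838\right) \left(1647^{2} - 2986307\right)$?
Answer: $405800802982$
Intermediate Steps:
$\left(2806179 - 4288838\right) \left(1647^{2} - 2986307\right) = - 1482659 \left(2712609 - 2986307\right) = \left(-1482659\right) \left(-273698\right) = 405800802982$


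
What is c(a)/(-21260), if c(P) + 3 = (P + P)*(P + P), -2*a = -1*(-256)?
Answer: -65533/21260 ≈ -3.0825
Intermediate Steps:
a = -128 (a = -(-1)*(-256)/2 = -½*256 = -128)
c(P) = -3 + 4*P² (c(P) = -3 + (P + P)*(P + P) = -3 + (2*P)*(2*P) = -3 + 4*P²)
c(a)/(-21260) = (-3 + 4*(-128)²)/(-21260) = (-3 + 4*16384)*(-1/21260) = (-3 + 65536)*(-1/21260) = 65533*(-1/21260) = -65533/21260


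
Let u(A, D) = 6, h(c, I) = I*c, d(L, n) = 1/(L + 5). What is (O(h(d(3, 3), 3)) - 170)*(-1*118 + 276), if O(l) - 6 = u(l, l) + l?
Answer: -99619/4 ≈ -24905.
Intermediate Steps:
d(L, n) = 1/(5 + L)
O(l) = 12 + l (O(l) = 6 + (6 + l) = 12 + l)
(O(h(d(3, 3), 3)) - 170)*(-1*118 + 276) = ((12 + 3/(5 + 3)) - 170)*(-1*118 + 276) = ((12 + 3/8) - 170)*(-118 + 276) = ((12 + 3*(⅛)) - 170)*158 = ((12 + 3/8) - 170)*158 = (99/8 - 170)*158 = -1261/8*158 = -99619/4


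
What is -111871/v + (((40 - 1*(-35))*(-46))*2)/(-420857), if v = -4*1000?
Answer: 47109293447/1683428000 ≈ 27.984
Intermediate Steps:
v = -4000
-111871/v + (((40 - 1*(-35))*(-46))*2)/(-420857) = -111871/(-4000) + (((40 - 1*(-35))*(-46))*2)/(-420857) = -111871*(-1/4000) + (((40 + 35)*(-46))*2)*(-1/420857) = 111871/4000 + ((75*(-46))*2)*(-1/420857) = 111871/4000 - 3450*2*(-1/420857) = 111871/4000 - 6900*(-1/420857) = 111871/4000 + 6900/420857 = 47109293447/1683428000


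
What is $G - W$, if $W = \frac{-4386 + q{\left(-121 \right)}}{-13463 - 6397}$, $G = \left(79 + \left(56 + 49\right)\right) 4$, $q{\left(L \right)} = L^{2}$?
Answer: $\frac{2925443}{3972} \approx 736.52$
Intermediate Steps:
$G = 736$ ($G = \left(79 + 105\right) 4 = 184 \cdot 4 = 736$)
$W = - \frac{2051}{3972}$ ($W = \frac{-4386 + \left(-121\right)^{2}}{-13463 - 6397} = \frac{-4386 + 14641}{-19860} = 10255 \left(- \frac{1}{19860}\right) = - \frac{2051}{3972} \approx -0.51636$)
$G - W = 736 - - \frac{2051}{3972} = 736 + \frac{2051}{3972} = \frac{2925443}{3972}$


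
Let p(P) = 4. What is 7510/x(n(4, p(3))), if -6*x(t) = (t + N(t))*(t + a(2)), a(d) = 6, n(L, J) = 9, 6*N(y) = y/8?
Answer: -48064/147 ≈ -326.97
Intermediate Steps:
N(y) = y/48 (N(y) = (y/8)/6 = y/48)
x(t) = -49*t*(6 + t)/288 (x(t) = -(t + t/48)*(t + 6)/6 = -49*t/48*(6 + t)/6 = -49*t*(6 + t)/288)
7510/x(n(4, p(3))) = 7510/(((49/288)*9*(-6 - 1*9))) = 7510/(((49/288)*9*(-6 - 9))) = 7510/(((49/288)*9*(-15))) = 7510/(-735/32) = 7510*(-32/735) = -48064/147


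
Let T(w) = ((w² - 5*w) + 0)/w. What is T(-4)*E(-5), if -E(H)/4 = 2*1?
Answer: 72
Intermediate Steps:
E(H) = -8
T(w) = (w² - 5*w)/w
T(-4)*E(-5) = (-5 - 4)*(-8) = -9*(-8) = 72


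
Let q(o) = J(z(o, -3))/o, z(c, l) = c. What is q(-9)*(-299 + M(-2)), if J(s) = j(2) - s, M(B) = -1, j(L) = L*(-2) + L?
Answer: 700/3 ≈ 233.33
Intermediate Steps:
j(L) = -L (j(L) = -2*L + L = -L)
J(s) = -2 - s (J(s) = -1*2 - s = -2 - s)
q(o) = (-2 - o)/o
q(-9)*(-299 + M(-2)) = ((-2 - 1*(-9))/(-9))*(-299 - 1) = -(-2 + 9)/9*(-300) = -⅑*7*(-300) = -7/9*(-300) = 700/3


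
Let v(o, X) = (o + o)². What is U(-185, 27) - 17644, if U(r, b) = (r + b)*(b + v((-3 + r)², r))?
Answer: -789493370262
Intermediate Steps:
v(o, X) = 4*o² (v(o, X) = (2*o)² = 4*o²)
U(r, b) = (b + r)*(b + 4*(-3 + r)⁴) (U(r, b) = (r + b)*(b + 4*((-3 + r)²)²) = (b + r)*(b + 4*(-3 + r)⁴))
U(-185, 27) - 17644 = (27² + 27*(-185) + 4*27*(-3 - 185)⁴ + 4*(-185)*(-3 - 185)⁴) - 17644 = (729 - 4995 + 4*27*(-188)⁴ + 4*(-185)*(-188)⁴) - 17644 = (729 - 4995 + 4*27*1249198336 + 4*(-185)*1249198336) - 17644 = (729 - 4995 + 134913420288 - 924406768640) - 17644 = -789493352618 - 17644 = -789493370262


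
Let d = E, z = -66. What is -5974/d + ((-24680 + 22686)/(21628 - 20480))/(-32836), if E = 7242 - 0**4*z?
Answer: -56294959631/68248115544 ≈ -0.82486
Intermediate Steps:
E = 7242 (E = 7242 - 0**4*(-66) = 7242 - 0*(-66) = 7242 - 1*0 = 7242 + 0 = 7242)
d = 7242
-5974/d + ((-24680 + 22686)/(21628 - 20480))/(-32836) = -5974/7242 + ((-24680 + 22686)/(21628 - 20480))/(-32836) = -5974*1/7242 - 1994/1148*(-1/32836) = -2987/3621 - 1994*1/1148*(-1/32836) = -2987/3621 - 997/574*(-1/32836) = -2987/3621 + 997/18847864 = -56294959631/68248115544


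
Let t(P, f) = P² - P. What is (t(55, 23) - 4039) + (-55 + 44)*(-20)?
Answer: -849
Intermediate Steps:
(t(55, 23) - 4039) + (-55 + 44)*(-20) = (55*(-1 + 55) - 4039) + (-55 + 44)*(-20) = (55*54 - 4039) - 11*(-20) = (2970 - 4039) + 220 = -1069 + 220 = -849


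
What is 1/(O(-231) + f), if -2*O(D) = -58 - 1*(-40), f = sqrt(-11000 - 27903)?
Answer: 9/38984 - I*sqrt(38903)/38984 ≈ 0.00023086 - 0.0050595*I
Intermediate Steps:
f = I*sqrt(38903) (f = sqrt(-38903) = I*sqrt(38903) ≈ 197.24*I)
O(D) = 9 (O(D) = -(-58 - 1*(-40))/2 = -(-58 + 40)/2 = -1/2*(-18) = 9)
1/(O(-231) + f) = 1/(9 + I*sqrt(38903))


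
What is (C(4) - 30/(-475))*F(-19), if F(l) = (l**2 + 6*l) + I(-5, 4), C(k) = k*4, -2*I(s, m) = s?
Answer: 380737/95 ≈ 4007.8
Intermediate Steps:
I(s, m) = -s/2
C(k) = 4*k
F(l) = 5/2 + l**2 + 6*l (F(l) = (l**2 + 6*l) - 1/2*(-5) = (l**2 + 6*l) + 5/2 = 5/2 + l**2 + 6*l)
(C(4) - 30/(-475))*F(-19) = (4*4 - 30/(-475))*(5/2 + (-19)**2 + 6*(-19)) = (16 - 30*(-1/475))*(5/2 + 361 - 114) = (16 + 6/95)*(499/2) = (1526/95)*(499/2) = 380737/95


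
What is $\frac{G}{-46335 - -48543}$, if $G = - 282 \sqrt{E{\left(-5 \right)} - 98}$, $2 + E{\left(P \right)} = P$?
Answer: $- \frac{47 i \sqrt{105}}{368} \approx - 1.3087 i$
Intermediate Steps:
$E{\left(P \right)} = -2 + P$
$G = - 282 i \sqrt{105}$ ($G = - 282 \sqrt{\left(-2 - 5\right) - 98} = - 282 \sqrt{-7 - 98} = - 282 \sqrt{-105} = - 282 i \sqrt{105} \approx - 2889.6 i$)
$\frac{G}{-46335 - -48543} = \frac{\left(-282\right) i \sqrt{105}}{-46335 - -48543} = \frac{\left(-282\right) i \sqrt{105}}{-46335 + 48543} = \frac{\left(-282\right) i \sqrt{105}}{2208} = - 282 i \sqrt{105} \cdot \frac{1}{2208} = - \frac{47 i \sqrt{105}}{368}$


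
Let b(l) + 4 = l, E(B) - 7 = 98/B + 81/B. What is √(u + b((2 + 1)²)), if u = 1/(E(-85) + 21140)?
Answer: √4037969197785/898658 ≈ 2.2361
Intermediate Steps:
E(B) = 7 + 179/B (E(B) = 7 + (98/B + 81/B) = 7 + 179/B)
b(l) = -4 + l
u = 85/1797316 (u = 1/((7 + 179/(-85)) + 21140) = 1/((7 + 179*(-1/85)) + 21140) = 1/((7 - 179/85) + 21140) = 1/(416/85 + 21140) = 1/(1797316/85) = 85/1797316 ≈ 4.7293e-5)
√(u + b((2 + 1)²)) = √(85/1797316 + (-4 + (2 + 1)²)) = √(85/1797316 + (-4 + 3²)) = √(85/1797316 + (-4 + 9)) = √(85/1797316 + 5) = √(8986665/1797316) = √4037969197785/898658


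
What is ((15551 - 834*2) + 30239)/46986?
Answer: 22061/23493 ≈ 0.93905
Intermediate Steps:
((15551 - 834*2) + 30239)/46986 = ((15551 - 1668) + 30239)*(1/46986) = (13883 + 30239)*(1/46986) = 44122*(1/46986) = 22061/23493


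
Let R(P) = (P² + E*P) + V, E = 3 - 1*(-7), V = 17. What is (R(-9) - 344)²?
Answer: 112896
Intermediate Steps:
E = 10 (E = 3 + 7 = 10)
R(P) = 17 + P² + 10*P (R(P) = (P² + 10*P) + 17 = 17 + P² + 10*P)
(R(-9) - 344)² = ((17 + (-9)² + 10*(-9)) - 344)² = ((17 + 81 - 90) - 344)² = (8 - 344)² = (-336)² = 112896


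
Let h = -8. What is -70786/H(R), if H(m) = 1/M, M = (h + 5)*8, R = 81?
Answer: 1698864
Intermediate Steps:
M = -24 (M = (-8 + 5)*8 = -3*8 = -24)
H(m) = -1/24 (H(m) = 1/(-24) = -1/24)
-70786/H(R) = -70786/(-1/24) = -70786*(-24) = 1698864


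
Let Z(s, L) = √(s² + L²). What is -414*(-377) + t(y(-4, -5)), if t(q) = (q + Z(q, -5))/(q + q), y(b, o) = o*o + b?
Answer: 312157/2 + √466/42 ≈ 1.5608e+5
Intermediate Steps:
Z(s, L) = √(L² + s²)
y(b, o) = b + o² (y(b, o) = o² + b = b + o²)
t(q) = (q + √(25 + q²))/(2*q) (t(q) = (q + √((-5)² + q²))/(q + q) = (q + √(25 + q²))/((2*q)) = (q + √(25 + q²))*(1/(2*q)) = (q + √(25 + q²))/(2*q))
-414*(-377) + t(y(-4, -5)) = -414*(-377) + ((-4 + (-5)²) + √(25 + (-4 + (-5)²)²))/(2*(-4 + (-5)²)) = 156078 + ((-4 + 25) + √(25 + (-4 + 25)²))/(2*(-4 + 25)) = 156078 + (½)*(21 + √(25 + 21²))/21 = 156078 + (½)*(1/21)*(21 + √(25 + 441)) = 156078 + (½)*(1/21)*(21 + √466) = 156078 + (½ + √466/42) = 312157/2 + √466/42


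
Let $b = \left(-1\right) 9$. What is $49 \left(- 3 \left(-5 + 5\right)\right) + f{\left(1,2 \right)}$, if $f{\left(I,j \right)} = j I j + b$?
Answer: $-5$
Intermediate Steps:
$b = -9$
$f{\left(I,j \right)} = -9 + I j^{2}$ ($f{\left(I,j \right)} = j I j - 9 = I j j - 9 = I j^{2} - 9 = -9 + I j^{2}$)
$49 \left(- 3 \left(-5 + 5\right)\right) + f{\left(1,2 \right)} = 49 \left(- 3 \left(-5 + 5\right)\right) - \left(9 - 2^{2}\right) = 49 \left(\left(-3\right) 0\right) + \left(-9 + 1 \cdot 4\right) = 49 \cdot 0 + \left(-9 + 4\right) = 0 - 5 = -5$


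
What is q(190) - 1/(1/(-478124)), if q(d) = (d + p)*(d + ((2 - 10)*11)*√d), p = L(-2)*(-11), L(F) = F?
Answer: 518404 - 18656*√190 ≈ 2.6125e+5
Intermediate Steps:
p = 22 (p = -2*(-11) = 22)
q(d) = (22 + d)*(d - 88*√d) (q(d) = (d + 22)*(d + ((2 - 10)*11)*√d) = (22 + d)*(d + (-8*11)*√d) = (22 + d)*(d - 88*√d))
q(190) - 1/(1/(-478124)) = (190² - 1936*√190 - 16720*√190 + 22*190) - 1/(1/(-478124)) = (36100 - 1936*√190 - 16720*√190 + 4180) - 1/(-1/478124) = (36100 - 1936*√190 - 16720*√190 + 4180) - 1*(-478124) = (40280 - 18656*√190) + 478124 = 518404 - 18656*√190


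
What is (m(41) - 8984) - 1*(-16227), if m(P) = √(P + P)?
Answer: 7243 + √82 ≈ 7252.1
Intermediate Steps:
m(P) = √2*√P (m(P) = √(2*P) = √2*√P)
(m(41) - 8984) - 1*(-16227) = (√2*√41 - 8984) - 1*(-16227) = (√82 - 8984) + 16227 = (-8984 + √82) + 16227 = 7243 + √82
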